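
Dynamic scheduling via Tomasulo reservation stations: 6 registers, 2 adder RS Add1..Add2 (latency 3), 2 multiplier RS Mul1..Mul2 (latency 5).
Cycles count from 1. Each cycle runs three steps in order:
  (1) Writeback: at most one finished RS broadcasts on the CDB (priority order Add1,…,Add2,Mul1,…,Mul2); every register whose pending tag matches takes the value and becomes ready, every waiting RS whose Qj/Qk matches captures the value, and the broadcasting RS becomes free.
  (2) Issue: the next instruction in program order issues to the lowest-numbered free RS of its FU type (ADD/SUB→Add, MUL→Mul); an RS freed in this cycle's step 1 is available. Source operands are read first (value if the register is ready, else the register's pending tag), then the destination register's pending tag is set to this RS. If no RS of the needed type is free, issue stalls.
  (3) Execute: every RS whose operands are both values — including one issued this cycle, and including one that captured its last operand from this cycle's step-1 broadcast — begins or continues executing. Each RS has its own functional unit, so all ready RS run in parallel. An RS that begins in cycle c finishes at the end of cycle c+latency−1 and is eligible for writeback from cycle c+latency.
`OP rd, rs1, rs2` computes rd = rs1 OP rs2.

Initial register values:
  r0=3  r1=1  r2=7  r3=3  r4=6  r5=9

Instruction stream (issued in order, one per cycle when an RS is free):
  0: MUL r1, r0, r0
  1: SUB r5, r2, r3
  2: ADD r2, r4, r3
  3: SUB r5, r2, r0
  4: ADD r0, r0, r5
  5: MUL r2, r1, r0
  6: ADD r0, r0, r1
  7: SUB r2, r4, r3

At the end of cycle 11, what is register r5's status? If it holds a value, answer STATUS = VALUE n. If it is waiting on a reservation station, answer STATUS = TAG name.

c1: issue MUL r1<-Mul1 | r0:3,r1:Mul1,r2:7,r3:3,r4:6,r5:9
c2: issue SUB r5<-Add1 | r0:3,r1:Mul1,r2:7,r3:3,r4:6,r5:Add1
c3: issue ADD r2<-Add2 | r0:3,r1:Mul1,r2:Add2,r3:3,r4:6,r5:Add1
c4: stall | r0:3,r1:Mul1,r2:Add2,r3:3,r4:6,r5:Add1
c5: CDB Add1=4; issue SUB r5<-Add1 | r0:3,r1:Mul1,r2:Add2,r3:3,r4:6,r5:Add1
c6: CDB Add2=9; issue ADD r0<-Add2 | r0:Add2,r1:Mul1,r2:9,r3:3,r4:6,r5:Add1
c7: CDB Mul1=9; issue MUL r2<-Mul1 | r0:Add2,r1:9,r2:Mul1,r3:3,r4:6,r5:Add1
c8: stall | r0:Add2,r1:9,r2:Mul1,r3:3,r4:6,r5:Add1
c9: CDB Add1=6; issue ADD r0<-Add1 | r0:Add1,r1:9,r2:Mul1,r3:3,r4:6,r5:6
c10: stall | r0:Add1,r1:9,r2:Mul1,r3:3,r4:6,r5:6
c11: stall | r0:Add1,r1:9,r2:Mul1,r3:3,r4:6,r5:6

STATUS = VALUE 6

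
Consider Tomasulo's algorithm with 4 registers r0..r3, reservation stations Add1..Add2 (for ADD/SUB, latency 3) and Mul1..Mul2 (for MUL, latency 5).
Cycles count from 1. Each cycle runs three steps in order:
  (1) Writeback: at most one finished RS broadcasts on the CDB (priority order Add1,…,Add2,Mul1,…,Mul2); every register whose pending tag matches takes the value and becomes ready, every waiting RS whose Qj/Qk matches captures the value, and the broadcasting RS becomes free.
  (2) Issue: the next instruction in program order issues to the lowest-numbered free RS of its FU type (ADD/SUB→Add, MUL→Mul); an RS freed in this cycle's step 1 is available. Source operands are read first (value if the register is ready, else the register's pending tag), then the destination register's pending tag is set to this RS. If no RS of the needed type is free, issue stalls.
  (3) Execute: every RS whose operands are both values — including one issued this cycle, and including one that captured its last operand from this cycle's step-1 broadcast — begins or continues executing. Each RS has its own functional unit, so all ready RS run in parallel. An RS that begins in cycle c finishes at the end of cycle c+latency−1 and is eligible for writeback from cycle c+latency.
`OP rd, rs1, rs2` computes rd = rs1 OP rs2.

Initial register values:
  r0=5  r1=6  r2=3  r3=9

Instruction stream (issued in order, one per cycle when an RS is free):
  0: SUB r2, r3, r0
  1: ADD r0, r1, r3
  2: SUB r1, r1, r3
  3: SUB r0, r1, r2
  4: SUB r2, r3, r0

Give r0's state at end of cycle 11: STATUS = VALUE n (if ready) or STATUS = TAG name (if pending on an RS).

STATUS = VALUE -7

cycle 1: issue SUB r2<-Add1 // r0:5,r1:6,r2:Add1,r3:9
cycle 2: issue ADD r0<-Add2 // r0:Add2,r1:6,r2:Add1,r3:9
cycle 3: stall // r0:Add2,r1:6,r2:Add1,r3:9
cycle 4: CDB Add1=4; issue SUB r1<-Add1 // r0:Add2,r1:Add1,r2:4,r3:9
cycle 5: CDB Add2=15; issue SUB r0<-Add2 // r0:Add2,r1:Add1,r2:4,r3:9
cycle 6: stall // r0:Add2,r1:Add1,r2:4,r3:9
cycle 7: CDB Add1=-3; issue SUB r2<-Add1 // r0:Add2,r1:-3,r2:Add1,r3:9
cycle 8: - // r0:Add2,r1:-3,r2:Add1,r3:9
cycle 9: - // r0:Add2,r1:-3,r2:Add1,r3:9
cycle 10: CDB Add2=-7 // r0:-7,r1:-3,r2:Add1,r3:9
cycle 11: - // r0:-7,r1:-3,r2:Add1,r3:9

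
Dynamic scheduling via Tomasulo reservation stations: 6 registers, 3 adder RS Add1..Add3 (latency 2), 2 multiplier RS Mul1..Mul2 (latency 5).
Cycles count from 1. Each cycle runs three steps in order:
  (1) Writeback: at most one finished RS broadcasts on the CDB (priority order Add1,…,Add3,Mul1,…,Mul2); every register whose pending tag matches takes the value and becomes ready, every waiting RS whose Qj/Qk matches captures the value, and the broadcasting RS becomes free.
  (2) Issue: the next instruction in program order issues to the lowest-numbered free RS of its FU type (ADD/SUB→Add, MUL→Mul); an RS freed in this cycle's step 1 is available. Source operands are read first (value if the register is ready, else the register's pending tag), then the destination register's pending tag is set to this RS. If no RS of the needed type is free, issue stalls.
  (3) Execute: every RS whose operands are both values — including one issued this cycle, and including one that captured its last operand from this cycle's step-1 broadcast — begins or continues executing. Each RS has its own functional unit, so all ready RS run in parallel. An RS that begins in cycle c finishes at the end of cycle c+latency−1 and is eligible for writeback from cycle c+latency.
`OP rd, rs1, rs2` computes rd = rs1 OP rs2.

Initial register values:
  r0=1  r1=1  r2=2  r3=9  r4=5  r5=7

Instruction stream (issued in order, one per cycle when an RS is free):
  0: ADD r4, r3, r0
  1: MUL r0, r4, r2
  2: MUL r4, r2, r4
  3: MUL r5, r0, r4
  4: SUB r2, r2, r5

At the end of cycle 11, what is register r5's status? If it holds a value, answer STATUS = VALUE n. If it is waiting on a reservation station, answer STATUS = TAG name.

STATUS = TAG Mul1

cycle 1: issue ADD r4<-Add1 // r0:1,r1:1,r2:2,r3:9,r4:Add1,r5:7
cycle 2: issue MUL r0<-Mul1 // r0:Mul1,r1:1,r2:2,r3:9,r4:Add1,r5:7
cycle 3: CDB Add1=10; issue MUL r4<-Mul2 // r0:Mul1,r1:1,r2:2,r3:9,r4:Mul2,r5:7
cycle 4: stall // r0:Mul1,r1:1,r2:2,r3:9,r4:Mul2,r5:7
cycle 5: stall // r0:Mul1,r1:1,r2:2,r3:9,r4:Mul2,r5:7
cycle 6: stall // r0:Mul1,r1:1,r2:2,r3:9,r4:Mul2,r5:7
cycle 7: stall // r0:Mul1,r1:1,r2:2,r3:9,r4:Mul2,r5:7
cycle 8: CDB Mul1=20; issue MUL r5<-Mul1 // r0:20,r1:1,r2:2,r3:9,r4:Mul2,r5:Mul1
cycle 9: CDB Mul2=20; issue SUB r2<-Add1 // r0:20,r1:1,r2:Add1,r3:9,r4:20,r5:Mul1
cycle 10: - // r0:20,r1:1,r2:Add1,r3:9,r4:20,r5:Mul1
cycle 11: - // r0:20,r1:1,r2:Add1,r3:9,r4:20,r5:Mul1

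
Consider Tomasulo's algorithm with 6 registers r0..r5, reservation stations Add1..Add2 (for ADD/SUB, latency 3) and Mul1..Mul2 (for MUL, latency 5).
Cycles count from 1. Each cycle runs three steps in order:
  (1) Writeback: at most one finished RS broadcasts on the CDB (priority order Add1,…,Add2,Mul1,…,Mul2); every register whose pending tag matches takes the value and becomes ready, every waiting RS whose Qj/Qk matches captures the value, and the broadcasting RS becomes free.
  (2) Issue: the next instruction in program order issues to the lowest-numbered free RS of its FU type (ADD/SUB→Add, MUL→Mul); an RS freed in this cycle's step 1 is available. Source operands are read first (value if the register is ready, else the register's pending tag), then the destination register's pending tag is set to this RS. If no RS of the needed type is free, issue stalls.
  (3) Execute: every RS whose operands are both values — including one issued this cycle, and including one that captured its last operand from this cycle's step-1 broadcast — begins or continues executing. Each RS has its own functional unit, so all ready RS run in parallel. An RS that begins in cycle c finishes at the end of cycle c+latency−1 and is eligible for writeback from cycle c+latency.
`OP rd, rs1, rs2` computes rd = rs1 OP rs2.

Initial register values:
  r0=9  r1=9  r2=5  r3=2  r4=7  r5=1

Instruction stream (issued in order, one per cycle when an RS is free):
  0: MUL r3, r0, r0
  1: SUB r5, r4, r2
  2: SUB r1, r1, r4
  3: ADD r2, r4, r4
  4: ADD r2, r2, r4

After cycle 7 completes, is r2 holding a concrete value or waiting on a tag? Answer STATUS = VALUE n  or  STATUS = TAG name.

STATUS = TAG Add2

  c1: issue MUL r3<-Mul1  regs: r0:9,r1:9,r2:5,r3:Mul1,r4:7,r5:1
  c2: issue SUB r5<-Add1  regs: r0:9,r1:9,r2:5,r3:Mul1,r4:7,r5:Add1
  c3: issue SUB r1<-Add2  regs: r0:9,r1:Add2,r2:5,r3:Mul1,r4:7,r5:Add1
  c4: stall  regs: r0:9,r1:Add2,r2:5,r3:Mul1,r4:7,r5:Add1
  c5: CDB Add1=2; issue ADD r2<-Add1  regs: r0:9,r1:Add2,r2:Add1,r3:Mul1,r4:7,r5:2
  c6: CDB Add2=2; issue ADD r2<-Add2  regs: r0:9,r1:2,r2:Add2,r3:Mul1,r4:7,r5:2
  c7: CDB Mul1=81  regs: r0:9,r1:2,r2:Add2,r3:81,r4:7,r5:2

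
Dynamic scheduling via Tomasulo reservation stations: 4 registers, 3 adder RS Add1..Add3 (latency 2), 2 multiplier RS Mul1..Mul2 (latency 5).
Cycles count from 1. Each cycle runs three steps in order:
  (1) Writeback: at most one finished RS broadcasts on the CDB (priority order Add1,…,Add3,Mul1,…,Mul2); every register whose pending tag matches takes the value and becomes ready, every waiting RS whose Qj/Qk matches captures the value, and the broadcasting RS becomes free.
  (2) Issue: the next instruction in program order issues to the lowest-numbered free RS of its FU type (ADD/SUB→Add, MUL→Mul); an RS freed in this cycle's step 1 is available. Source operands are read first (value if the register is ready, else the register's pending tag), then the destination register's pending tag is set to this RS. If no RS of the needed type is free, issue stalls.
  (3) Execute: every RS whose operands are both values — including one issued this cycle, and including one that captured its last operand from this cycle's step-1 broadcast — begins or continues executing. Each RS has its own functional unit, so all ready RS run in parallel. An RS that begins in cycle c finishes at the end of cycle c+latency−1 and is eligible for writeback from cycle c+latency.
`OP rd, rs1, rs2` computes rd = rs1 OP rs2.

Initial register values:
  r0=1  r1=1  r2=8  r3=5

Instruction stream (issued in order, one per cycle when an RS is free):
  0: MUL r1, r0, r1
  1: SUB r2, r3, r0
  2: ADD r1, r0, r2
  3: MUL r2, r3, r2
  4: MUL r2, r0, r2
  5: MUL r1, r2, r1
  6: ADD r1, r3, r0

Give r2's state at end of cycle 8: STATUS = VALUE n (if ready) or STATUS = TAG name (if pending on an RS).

  c1: issue MUL r1<-Mul1  regs: r0:1,r1:Mul1,r2:8,r3:5
  c2: issue SUB r2<-Add1  regs: r0:1,r1:Mul1,r2:Add1,r3:5
  c3: issue ADD r1<-Add2  regs: r0:1,r1:Add2,r2:Add1,r3:5
  c4: CDB Add1=4; issue MUL r2<-Mul2  regs: r0:1,r1:Add2,r2:Mul2,r3:5
  c5: stall  regs: r0:1,r1:Add2,r2:Mul2,r3:5
  c6: CDB Add2=5; stall  regs: r0:1,r1:5,r2:Mul2,r3:5
  c7: CDB Mul1=1; issue MUL r2<-Mul1  regs: r0:1,r1:5,r2:Mul1,r3:5
  c8: stall  regs: r0:1,r1:5,r2:Mul1,r3:5

STATUS = TAG Mul1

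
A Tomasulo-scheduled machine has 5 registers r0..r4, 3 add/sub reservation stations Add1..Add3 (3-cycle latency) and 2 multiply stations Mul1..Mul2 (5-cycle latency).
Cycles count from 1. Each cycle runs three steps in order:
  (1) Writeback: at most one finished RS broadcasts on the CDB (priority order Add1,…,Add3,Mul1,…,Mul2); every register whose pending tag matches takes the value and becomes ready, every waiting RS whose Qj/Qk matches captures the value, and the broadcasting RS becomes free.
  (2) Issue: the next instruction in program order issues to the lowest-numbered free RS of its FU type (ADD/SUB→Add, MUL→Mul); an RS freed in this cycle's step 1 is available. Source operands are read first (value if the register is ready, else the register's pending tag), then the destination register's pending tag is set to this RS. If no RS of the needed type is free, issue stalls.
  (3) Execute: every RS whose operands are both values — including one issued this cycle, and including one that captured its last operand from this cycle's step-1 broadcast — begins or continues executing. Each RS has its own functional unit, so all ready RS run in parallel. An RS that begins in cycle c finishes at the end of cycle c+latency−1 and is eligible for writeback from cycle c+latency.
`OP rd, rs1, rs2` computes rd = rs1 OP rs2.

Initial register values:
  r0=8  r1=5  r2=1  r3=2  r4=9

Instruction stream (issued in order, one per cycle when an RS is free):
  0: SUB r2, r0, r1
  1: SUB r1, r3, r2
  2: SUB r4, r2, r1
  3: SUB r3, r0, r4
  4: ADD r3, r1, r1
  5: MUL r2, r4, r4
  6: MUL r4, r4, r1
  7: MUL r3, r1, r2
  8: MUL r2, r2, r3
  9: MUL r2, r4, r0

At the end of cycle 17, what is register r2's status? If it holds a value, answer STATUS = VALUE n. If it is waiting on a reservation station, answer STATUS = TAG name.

STATUS = TAG Mul2

cycle 1: issue SUB r2<-Add1 // r0:8,r1:5,r2:Add1,r3:2,r4:9
cycle 2: issue SUB r1<-Add2 // r0:8,r1:Add2,r2:Add1,r3:2,r4:9
cycle 3: issue SUB r4<-Add3 // r0:8,r1:Add2,r2:Add1,r3:2,r4:Add3
cycle 4: CDB Add1=3; issue SUB r3<-Add1 // r0:8,r1:Add2,r2:3,r3:Add1,r4:Add3
cycle 5: stall // r0:8,r1:Add2,r2:3,r3:Add1,r4:Add3
cycle 6: stall // r0:8,r1:Add2,r2:3,r3:Add1,r4:Add3
cycle 7: CDB Add2=-1; issue ADD r3<-Add2 // r0:8,r1:-1,r2:3,r3:Add2,r4:Add3
cycle 8: issue MUL r2<-Mul1 // r0:8,r1:-1,r2:Mul1,r3:Add2,r4:Add3
cycle 9: issue MUL r4<-Mul2 // r0:8,r1:-1,r2:Mul1,r3:Add2,r4:Mul2
cycle 10: CDB Add2=-2; stall // r0:8,r1:-1,r2:Mul1,r3:-2,r4:Mul2
cycle 11: CDB Add3=4; stall // r0:8,r1:-1,r2:Mul1,r3:-2,r4:Mul2
cycle 12: stall // r0:8,r1:-1,r2:Mul1,r3:-2,r4:Mul2
cycle 13: stall // r0:8,r1:-1,r2:Mul1,r3:-2,r4:Mul2
cycle 14: CDB Add1=4; stall // r0:8,r1:-1,r2:Mul1,r3:-2,r4:Mul2
cycle 15: stall // r0:8,r1:-1,r2:Mul1,r3:-2,r4:Mul2
cycle 16: CDB Mul1=16; issue MUL r3<-Mul1 // r0:8,r1:-1,r2:16,r3:Mul1,r4:Mul2
cycle 17: CDB Mul2=-4; issue MUL r2<-Mul2 // r0:8,r1:-1,r2:Mul2,r3:Mul1,r4:-4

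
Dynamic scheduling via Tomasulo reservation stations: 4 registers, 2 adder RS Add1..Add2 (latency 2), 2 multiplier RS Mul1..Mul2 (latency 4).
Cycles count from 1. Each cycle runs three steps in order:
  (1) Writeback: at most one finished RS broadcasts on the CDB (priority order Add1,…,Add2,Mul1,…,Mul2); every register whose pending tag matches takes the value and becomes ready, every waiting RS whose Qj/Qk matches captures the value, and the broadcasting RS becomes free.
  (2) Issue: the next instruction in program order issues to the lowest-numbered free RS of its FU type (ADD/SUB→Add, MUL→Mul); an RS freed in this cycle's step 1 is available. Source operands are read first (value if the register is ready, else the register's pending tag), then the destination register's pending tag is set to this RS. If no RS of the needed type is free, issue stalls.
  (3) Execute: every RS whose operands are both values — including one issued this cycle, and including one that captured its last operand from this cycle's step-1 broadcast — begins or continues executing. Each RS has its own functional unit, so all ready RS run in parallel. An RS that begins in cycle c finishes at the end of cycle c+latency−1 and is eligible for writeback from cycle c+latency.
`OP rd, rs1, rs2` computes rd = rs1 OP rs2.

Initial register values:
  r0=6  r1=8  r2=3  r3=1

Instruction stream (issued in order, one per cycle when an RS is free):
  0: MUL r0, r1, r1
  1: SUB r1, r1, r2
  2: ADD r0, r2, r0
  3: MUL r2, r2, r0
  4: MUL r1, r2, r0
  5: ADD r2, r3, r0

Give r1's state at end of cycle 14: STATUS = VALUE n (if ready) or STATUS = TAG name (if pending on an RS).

cycle 1: issue MUL r0<-Mul1 // r0:Mul1,r1:8,r2:3,r3:1
cycle 2: issue SUB r1<-Add1 // r0:Mul1,r1:Add1,r2:3,r3:1
cycle 3: issue ADD r0<-Add2 // r0:Add2,r1:Add1,r2:3,r3:1
cycle 4: CDB Add1=5; issue MUL r2<-Mul2 // r0:Add2,r1:5,r2:Mul2,r3:1
cycle 5: CDB Mul1=64; issue MUL r1<-Mul1 // r0:Add2,r1:Mul1,r2:Mul2,r3:1
cycle 6: issue ADD r2<-Add1 // r0:Add2,r1:Mul1,r2:Add1,r3:1
cycle 7: CDB Add2=67 // r0:67,r1:Mul1,r2:Add1,r3:1
cycle 8: - // r0:67,r1:Mul1,r2:Add1,r3:1
cycle 9: CDB Add1=68 // r0:67,r1:Mul1,r2:68,r3:1
cycle 10: - // r0:67,r1:Mul1,r2:68,r3:1
cycle 11: CDB Mul2=201 // r0:67,r1:Mul1,r2:68,r3:1
cycle 12: - // r0:67,r1:Mul1,r2:68,r3:1
cycle 13: - // r0:67,r1:Mul1,r2:68,r3:1
cycle 14: - // r0:67,r1:Mul1,r2:68,r3:1

STATUS = TAG Mul1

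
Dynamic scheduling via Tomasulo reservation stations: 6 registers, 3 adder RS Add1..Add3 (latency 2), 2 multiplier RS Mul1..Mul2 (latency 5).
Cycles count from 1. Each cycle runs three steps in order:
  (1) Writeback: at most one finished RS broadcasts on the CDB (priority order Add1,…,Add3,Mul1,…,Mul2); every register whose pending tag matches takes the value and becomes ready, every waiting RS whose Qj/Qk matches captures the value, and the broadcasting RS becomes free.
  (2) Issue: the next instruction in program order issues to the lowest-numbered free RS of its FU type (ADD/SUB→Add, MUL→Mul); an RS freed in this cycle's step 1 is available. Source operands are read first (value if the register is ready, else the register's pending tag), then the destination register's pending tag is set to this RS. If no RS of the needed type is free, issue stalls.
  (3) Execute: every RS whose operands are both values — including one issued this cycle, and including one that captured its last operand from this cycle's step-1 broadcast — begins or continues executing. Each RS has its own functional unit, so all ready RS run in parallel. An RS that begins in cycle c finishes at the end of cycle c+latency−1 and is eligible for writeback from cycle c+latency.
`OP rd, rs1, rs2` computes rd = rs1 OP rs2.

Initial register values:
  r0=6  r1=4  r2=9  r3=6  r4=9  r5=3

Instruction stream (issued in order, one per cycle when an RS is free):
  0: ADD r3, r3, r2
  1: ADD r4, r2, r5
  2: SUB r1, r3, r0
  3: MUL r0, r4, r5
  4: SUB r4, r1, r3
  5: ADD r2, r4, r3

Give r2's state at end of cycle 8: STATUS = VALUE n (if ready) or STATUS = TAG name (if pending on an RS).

STATUS = TAG Add2

c1: issue ADD r3<-Add1 | r0:6,r1:4,r2:9,r3:Add1,r4:9,r5:3
c2: issue ADD r4<-Add2 | r0:6,r1:4,r2:9,r3:Add1,r4:Add2,r5:3
c3: CDB Add1=15; issue SUB r1<-Add1 | r0:6,r1:Add1,r2:9,r3:15,r4:Add2,r5:3
c4: CDB Add2=12; issue MUL r0<-Mul1 | r0:Mul1,r1:Add1,r2:9,r3:15,r4:12,r5:3
c5: CDB Add1=9; issue SUB r4<-Add1 | r0:Mul1,r1:9,r2:9,r3:15,r4:Add1,r5:3
c6: issue ADD r2<-Add2 | r0:Mul1,r1:9,r2:Add2,r3:15,r4:Add1,r5:3
c7: CDB Add1=-6 | r0:Mul1,r1:9,r2:Add2,r3:15,r4:-6,r5:3
c8: - | r0:Mul1,r1:9,r2:Add2,r3:15,r4:-6,r5:3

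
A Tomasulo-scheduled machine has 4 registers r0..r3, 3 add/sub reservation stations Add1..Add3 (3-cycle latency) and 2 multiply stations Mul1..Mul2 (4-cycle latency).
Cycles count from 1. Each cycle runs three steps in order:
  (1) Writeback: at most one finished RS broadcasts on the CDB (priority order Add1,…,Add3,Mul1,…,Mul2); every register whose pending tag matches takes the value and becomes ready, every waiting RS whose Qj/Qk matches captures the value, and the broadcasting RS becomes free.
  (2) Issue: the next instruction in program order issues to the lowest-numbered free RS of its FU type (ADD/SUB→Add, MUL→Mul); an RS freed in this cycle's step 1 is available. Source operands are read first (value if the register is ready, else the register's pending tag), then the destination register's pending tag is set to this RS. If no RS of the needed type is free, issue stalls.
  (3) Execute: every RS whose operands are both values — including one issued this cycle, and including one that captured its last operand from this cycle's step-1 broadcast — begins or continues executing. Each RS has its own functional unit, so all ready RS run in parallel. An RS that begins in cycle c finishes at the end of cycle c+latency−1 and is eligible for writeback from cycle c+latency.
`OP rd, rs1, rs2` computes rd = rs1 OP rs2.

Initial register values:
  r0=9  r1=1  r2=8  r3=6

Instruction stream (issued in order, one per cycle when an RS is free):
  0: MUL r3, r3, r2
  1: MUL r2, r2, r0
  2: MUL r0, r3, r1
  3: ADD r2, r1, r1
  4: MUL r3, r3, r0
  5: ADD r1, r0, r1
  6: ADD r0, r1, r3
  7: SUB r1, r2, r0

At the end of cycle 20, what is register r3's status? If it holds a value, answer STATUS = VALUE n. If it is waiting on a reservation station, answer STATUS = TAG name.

  c1: issue MUL r3<-Mul1  regs: r0:9,r1:1,r2:8,r3:Mul1
  c2: issue MUL r2<-Mul2  regs: r0:9,r1:1,r2:Mul2,r3:Mul1
  c3: stall  regs: r0:9,r1:1,r2:Mul2,r3:Mul1
  c4: stall  regs: r0:9,r1:1,r2:Mul2,r3:Mul1
  c5: CDB Mul1=48; issue MUL r0<-Mul1  regs: r0:Mul1,r1:1,r2:Mul2,r3:48
  c6: CDB Mul2=72; issue ADD r2<-Add1  regs: r0:Mul1,r1:1,r2:Add1,r3:48
  c7: issue MUL r3<-Mul2  regs: r0:Mul1,r1:1,r2:Add1,r3:Mul2
  c8: issue ADD r1<-Add2  regs: r0:Mul1,r1:Add2,r2:Add1,r3:Mul2
  c9: CDB Add1=2; issue ADD r0<-Add1  regs: r0:Add1,r1:Add2,r2:2,r3:Mul2
  c10: CDB Mul1=48; issue SUB r1<-Add3  regs: r0:Add1,r1:Add3,r2:2,r3:Mul2
  c11: -  regs: r0:Add1,r1:Add3,r2:2,r3:Mul2
  c12: -  regs: r0:Add1,r1:Add3,r2:2,r3:Mul2
  c13: CDB Add2=49  regs: r0:Add1,r1:Add3,r2:2,r3:Mul2
  c14: CDB Mul2=2304  regs: r0:Add1,r1:Add3,r2:2,r3:2304
  c15: -  regs: r0:Add1,r1:Add3,r2:2,r3:2304
  c16: -  regs: r0:Add1,r1:Add3,r2:2,r3:2304
  c17: CDB Add1=2353  regs: r0:2353,r1:Add3,r2:2,r3:2304
  c18: -  regs: r0:2353,r1:Add3,r2:2,r3:2304
  c19: -  regs: r0:2353,r1:Add3,r2:2,r3:2304
  c20: CDB Add3=-2351  regs: r0:2353,r1:-2351,r2:2,r3:2304

STATUS = VALUE 2304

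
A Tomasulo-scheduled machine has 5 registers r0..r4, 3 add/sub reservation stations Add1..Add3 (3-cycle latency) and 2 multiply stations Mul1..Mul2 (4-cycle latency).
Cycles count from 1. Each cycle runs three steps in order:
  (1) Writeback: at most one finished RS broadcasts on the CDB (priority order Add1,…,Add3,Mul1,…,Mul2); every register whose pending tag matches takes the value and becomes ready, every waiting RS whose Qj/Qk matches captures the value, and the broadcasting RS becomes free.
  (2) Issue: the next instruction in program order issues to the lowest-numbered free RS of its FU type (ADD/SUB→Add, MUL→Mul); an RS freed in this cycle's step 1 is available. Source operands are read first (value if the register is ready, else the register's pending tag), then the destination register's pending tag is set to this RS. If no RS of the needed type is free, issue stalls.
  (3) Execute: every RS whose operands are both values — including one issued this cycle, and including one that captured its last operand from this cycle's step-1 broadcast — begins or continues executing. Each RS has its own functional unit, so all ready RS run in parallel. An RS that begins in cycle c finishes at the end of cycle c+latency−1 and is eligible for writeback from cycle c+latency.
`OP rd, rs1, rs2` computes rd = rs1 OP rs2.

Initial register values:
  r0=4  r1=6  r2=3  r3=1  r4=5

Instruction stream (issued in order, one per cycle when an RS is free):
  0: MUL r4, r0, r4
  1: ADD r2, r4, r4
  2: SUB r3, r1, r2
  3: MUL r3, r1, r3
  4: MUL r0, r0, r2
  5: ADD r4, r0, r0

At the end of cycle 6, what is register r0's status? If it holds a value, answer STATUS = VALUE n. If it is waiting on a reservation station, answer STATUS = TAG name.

STATUS = TAG Mul1

  c1: issue MUL r4<-Mul1  regs: r0:4,r1:6,r2:3,r3:1,r4:Mul1
  c2: issue ADD r2<-Add1  regs: r0:4,r1:6,r2:Add1,r3:1,r4:Mul1
  c3: issue SUB r3<-Add2  regs: r0:4,r1:6,r2:Add1,r3:Add2,r4:Mul1
  c4: issue MUL r3<-Mul2  regs: r0:4,r1:6,r2:Add1,r3:Mul2,r4:Mul1
  c5: CDB Mul1=20; issue MUL r0<-Mul1  regs: r0:Mul1,r1:6,r2:Add1,r3:Mul2,r4:20
  c6: issue ADD r4<-Add3  regs: r0:Mul1,r1:6,r2:Add1,r3:Mul2,r4:Add3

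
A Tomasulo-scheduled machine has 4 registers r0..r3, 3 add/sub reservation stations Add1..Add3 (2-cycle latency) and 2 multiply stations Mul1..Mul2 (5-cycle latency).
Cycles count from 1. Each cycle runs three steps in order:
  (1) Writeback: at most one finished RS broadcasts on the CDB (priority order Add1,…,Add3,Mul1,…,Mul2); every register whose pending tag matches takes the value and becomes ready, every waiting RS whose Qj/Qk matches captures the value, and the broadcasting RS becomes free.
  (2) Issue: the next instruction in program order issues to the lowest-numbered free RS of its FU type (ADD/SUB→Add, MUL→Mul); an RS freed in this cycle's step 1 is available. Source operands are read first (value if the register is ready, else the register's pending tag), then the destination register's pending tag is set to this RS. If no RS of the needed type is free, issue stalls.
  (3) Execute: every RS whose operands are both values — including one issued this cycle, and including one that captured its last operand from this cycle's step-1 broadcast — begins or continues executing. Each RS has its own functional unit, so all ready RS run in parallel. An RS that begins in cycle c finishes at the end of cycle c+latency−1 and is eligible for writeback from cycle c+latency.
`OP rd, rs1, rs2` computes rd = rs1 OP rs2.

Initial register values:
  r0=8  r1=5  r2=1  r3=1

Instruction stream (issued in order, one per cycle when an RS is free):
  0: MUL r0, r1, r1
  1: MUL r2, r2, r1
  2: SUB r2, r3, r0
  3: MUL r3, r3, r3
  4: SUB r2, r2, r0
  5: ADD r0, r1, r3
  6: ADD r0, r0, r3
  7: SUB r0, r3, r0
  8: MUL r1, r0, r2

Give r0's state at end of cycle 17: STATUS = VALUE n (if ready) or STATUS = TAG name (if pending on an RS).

STATUS = VALUE -6

  c1: issue MUL r0<-Mul1  regs: r0:Mul1,r1:5,r2:1,r3:1
  c2: issue MUL r2<-Mul2  regs: r0:Mul1,r1:5,r2:Mul2,r3:1
  c3: issue SUB r2<-Add1  regs: r0:Mul1,r1:5,r2:Add1,r3:1
  c4: stall  regs: r0:Mul1,r1:5,r2:Add1,r3:1
  c5: stall  regs: r0:Mul1,r1:5,r2:Add1,r3:1
  c6: CDB Mul1=25; issue MUL r3<-Mul1  regs: r0:25,r1:5,r2:Add1,r3:Mul1
  c7: CDB Mul2=5; issue SUB r2<-Add2  regs: r0:25,r1:5,r2:Add2,r3:Mul1
  c8: CDB Add1=-24; issue ADD r0<-Add1  regs: r0:Add1,r1:5,r2:Add2,r3:Mul1
  c9: issue ADD r0<-Add3  regs: r0:Add3,r1:5,r2:Add2,r3:Mul1
  c10: CDB Add2=-49; issue SUB r0<-Add2  regs: r0:Add2,r1:5,r2:-49,r3:Mul1
  c11: CDB Mul1=1; issue MUL r1<-Mul1  regs: r0:Add2,r1:Mul1,r2:-49,r3:1
  c12: -  regs: r0:Add2,r1:Mul1,r2:-49,r3:1
  c13: CDB Add1=6  regs: r0:Add2,r1:Mul1,r2:-49,r3:1
  c14: -  regs: r0:Add2,r1:Mul1,r2:-49,r3:1
  c15: CDB Add3=7  regs: r0:Add2,r1:Mul1,r2:-49,r3:1
  c16: -  regs: r0:Add2,r1:Mul1,r2:-49,r3:1
  c17: CDB Add2=-6  regs: r0:-6,r1:Mul1,r2:-49,r3:1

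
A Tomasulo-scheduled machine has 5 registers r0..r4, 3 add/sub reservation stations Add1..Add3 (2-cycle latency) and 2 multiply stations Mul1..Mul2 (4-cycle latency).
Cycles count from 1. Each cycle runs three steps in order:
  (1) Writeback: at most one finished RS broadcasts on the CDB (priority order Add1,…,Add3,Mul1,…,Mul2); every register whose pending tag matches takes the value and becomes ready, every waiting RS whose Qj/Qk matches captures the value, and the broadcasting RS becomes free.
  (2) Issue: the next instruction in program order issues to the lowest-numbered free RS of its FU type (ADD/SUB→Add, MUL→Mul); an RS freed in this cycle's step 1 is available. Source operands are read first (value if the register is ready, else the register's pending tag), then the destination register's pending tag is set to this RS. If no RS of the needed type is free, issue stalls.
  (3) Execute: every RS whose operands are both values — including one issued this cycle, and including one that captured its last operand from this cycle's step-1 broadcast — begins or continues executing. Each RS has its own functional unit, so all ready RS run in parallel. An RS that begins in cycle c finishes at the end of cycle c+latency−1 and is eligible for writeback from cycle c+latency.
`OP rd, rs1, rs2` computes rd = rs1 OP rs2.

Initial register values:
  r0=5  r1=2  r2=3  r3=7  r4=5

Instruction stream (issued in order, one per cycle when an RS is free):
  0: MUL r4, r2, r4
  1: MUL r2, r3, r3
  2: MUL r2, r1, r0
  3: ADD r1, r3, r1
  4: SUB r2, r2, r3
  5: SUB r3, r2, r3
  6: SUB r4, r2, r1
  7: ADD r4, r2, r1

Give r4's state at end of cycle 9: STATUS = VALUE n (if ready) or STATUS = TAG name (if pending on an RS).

STATUS = TAG Add3

cycle 1: issue MUL r4<-Mul1 // r0:5,r1:2,r2:3,r3:7,r4:Mul1
cycle 2: issue MUL r2<-Mul2 // r0:5,r1:2,r2:Mul2,r3:7,r4:Mul1
cycle 3: stall // r0:5,r1:2,r2:Mul2,r3:7,r4:Mul1
cycle 4: stall // r0:5,r1:2,r2:Mul2,r3:7,r4:Mul1
cycle 5: CDB Mul1=15; issue MUL r2<-Mul1 // r0:5,r1:2,r2:Mul1,r3:7,r4:15
cycle 6: CDB Mul2=49; issue ADD r1<-Add1 // r0:5,r1:Add1,r2:Mul1,r3:7,r4:15
cycle 7: issue SUB r2<-Add2 // r0:5,r1:Add1,r2:Add2,r3:7,r4:15
cycle 8: CDB Add1=9; issue SUB r3<-Add1 // r0:5,r1:9,r2:Add2,r3:Add1,r4:15
cycle 9: CDB Mul1=10; issue SUB r4<-Add3 // r0:5,r1:9,r2:Add2,r3:Add1,r4:Add3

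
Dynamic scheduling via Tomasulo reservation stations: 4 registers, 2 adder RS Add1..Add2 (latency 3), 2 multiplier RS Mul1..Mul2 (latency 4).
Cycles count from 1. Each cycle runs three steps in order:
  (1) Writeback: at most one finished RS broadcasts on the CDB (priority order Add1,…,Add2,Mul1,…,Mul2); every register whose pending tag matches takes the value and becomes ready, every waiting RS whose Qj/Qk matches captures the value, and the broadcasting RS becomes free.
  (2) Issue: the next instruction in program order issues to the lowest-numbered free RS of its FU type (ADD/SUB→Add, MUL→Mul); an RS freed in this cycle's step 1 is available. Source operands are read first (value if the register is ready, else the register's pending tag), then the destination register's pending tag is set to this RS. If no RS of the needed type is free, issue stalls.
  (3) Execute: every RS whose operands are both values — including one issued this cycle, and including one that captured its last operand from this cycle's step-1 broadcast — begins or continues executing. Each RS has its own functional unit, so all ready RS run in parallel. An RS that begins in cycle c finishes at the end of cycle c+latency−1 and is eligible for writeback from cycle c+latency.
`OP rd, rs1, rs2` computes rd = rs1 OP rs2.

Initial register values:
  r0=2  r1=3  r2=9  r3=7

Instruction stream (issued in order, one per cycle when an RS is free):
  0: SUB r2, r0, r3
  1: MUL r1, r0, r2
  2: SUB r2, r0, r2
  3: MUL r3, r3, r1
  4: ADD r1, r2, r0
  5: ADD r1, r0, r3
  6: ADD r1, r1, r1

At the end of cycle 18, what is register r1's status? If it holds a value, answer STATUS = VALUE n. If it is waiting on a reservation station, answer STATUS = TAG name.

STATUS = VALUE -136

  c1: issue SUB r2<-Add1  regs: r0:2,r1:3,r2:Add1,r3:7
  c2: issue MUL r1<-Mul1  regs: r0:2,r1:Mul1,r2:Add1,r3:7
  c3: issue SUB r2<-Add2  regs: r0:2,r1:Mul1,r2:Add2,r3:7
  c4: CDB Add1=-5; issue MUL r3<-Mul2  regs: r0:2,r1:Mul1,r2:Add2,r3:Mul2
  c5: issue ADD r1<-Add1  regs: r0:2,r1:Add1,r2:Add2,r3:Mul2
  c6: stall  regs: r0:2,r1:Add1,r2:Add2,r3:Mul2
  c7: CDB Add2=7; issue ADD r1<-Add2  regs: r0:2,r1:Add2,r2:7,r3:Mul2
  c8: CDB Mul1=-10; stall  regs: r0:2,r1:Add2,r2:7,r3:Mul2
  c9: stall  regs: r0:2,r1:Add2,r2:7,r3:Mul2
  c10: CDB Add1=9; issue ADD r1<-Add1  regs: r0:2,r1:Add1,r2:7,r3:Mul2
  c11: -  regs: r0:2,r1:Add1,r2:7,r3:Mul2
  c12: CDB Mul2=-70  regs: r0:2,r1:Add1,r2:7,r3:-70
  c13: -  regs: r0:2,r1:Add1,r2:7,r3:-70
  c14: -  regs: r0:2,r1:Add1,r2:7,r3:-70
  c15: CDB Add2=-68  regs: r0:2,r1:Add1,r2:7,r3:-70
  c16: -  regs: r0:2,r1:Add1,r2:7,r3:-70
  c17: -  regs: r0:2,r1:Add1,r2:7,r3:-70
  c18: CDB Add1=-136  regs: r0:2,r1:-136,r2:7,r3:-70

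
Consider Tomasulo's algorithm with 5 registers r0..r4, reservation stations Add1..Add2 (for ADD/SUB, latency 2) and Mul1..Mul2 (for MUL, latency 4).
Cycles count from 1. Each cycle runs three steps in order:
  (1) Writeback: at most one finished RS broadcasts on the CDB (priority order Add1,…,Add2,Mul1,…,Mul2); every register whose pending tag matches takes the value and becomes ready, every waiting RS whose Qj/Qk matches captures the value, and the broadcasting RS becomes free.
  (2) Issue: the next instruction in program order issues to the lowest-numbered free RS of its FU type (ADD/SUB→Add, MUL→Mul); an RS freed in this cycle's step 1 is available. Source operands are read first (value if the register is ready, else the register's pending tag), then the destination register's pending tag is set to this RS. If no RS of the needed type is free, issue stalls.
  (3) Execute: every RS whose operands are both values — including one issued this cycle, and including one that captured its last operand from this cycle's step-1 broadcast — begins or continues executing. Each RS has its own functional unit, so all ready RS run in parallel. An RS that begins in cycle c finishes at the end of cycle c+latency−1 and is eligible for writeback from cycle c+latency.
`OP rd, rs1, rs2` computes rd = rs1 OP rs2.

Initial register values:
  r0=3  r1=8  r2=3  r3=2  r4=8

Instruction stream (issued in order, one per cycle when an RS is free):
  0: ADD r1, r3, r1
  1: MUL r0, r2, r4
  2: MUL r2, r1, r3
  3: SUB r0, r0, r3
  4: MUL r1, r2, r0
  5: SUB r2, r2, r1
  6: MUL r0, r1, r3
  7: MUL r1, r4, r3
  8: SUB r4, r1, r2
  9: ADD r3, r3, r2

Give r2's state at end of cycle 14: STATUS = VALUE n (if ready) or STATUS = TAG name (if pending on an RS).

cycle 1: issue ADD r1<-Add1 // r0:3,r1:Add1,r2:3,r3:2,r4:8
cycle 2: issue MUL r0<-Mul1 // r0:Mul1,r1:Add1,r2:3,r3:2,r4:8
cycle 3: CDB Add1=10; issue MUL r2<-Mul2 // r0:Mul1,r1:10,r2:Mul2,r3:2,r4:8
cycle 4: issue SUB r0<-Add1 // r0:Add1,r1:10,r2:Mul2,r3:2,r4:8
cycle 5: stall // r0:Add1,r1:10,r2:Mul2,r3:2,r4:8
cycle 6: CDB Mul1=24; issue MUL r1<-Mul1 // r0:Add1,r1:Mul1,r2:Mul2,r3:2,r4:8
cycle 7: CDB Mul2=20; issue SUB r2<-Add2 // r0:Add1,r1:Mul1,r2:Add2,r3:2,r4:8
cycle 8: CDB Add1=22; issue MUL r0<-Mul2 // r0:Mul2,r1:Mul1,r2:Add2,r3:2,r4:8
cycle 9: stall // r0:Mul2,r1:Mul1,r2:Add2,r3:2,r4:8
cycle 10: stall // r0:Mul2,r1:Mul1,r2:Add2,r3:2,r4:8
cycle 11: stall // r0:Mul2,r1:Mul1,r2:Add2,r3:2,r4:8
cycle 12: CDB Mul1=440; issue MUL r1<-Mul1 // r0:Mul2,r1:Mul1,r2:Add2,r3:2,r4:8
cycle 13: issue SUB r4<-Add1 // r0:Mul2,r1:Mul1,r2:Add2,r3:2,r4:Add1
cycle 14: CDB Add2=-420; issue ADD r3<-Add2 // r0:Mul2,r1:Mul1,r2:-420,r3:Add2,r4:Add1

STATUS = VALUE -420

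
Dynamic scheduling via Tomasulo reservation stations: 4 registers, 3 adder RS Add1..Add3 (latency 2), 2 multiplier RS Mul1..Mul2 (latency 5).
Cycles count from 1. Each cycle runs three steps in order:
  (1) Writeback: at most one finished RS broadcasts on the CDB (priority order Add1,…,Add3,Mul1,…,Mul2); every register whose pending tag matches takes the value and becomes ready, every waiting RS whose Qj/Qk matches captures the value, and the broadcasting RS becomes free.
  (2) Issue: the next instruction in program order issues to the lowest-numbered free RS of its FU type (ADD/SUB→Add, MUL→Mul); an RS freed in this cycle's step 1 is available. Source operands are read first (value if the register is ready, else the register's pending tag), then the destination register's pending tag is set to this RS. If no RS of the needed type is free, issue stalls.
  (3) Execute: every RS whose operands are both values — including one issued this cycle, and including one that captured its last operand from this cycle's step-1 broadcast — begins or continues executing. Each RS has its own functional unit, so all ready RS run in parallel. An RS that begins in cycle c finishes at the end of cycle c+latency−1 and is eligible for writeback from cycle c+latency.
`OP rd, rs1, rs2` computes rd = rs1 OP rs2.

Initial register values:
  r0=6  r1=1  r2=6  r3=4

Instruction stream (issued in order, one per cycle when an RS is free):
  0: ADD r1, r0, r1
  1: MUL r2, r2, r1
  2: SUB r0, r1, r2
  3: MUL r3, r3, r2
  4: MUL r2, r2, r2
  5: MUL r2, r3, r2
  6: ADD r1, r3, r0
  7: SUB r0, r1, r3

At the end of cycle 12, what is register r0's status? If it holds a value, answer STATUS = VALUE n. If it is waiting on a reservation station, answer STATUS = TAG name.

  c1: issue ADD r1<-Add1  regs: r0:6,r1:Add1,r2:6,r3:4
  c2: issue MUL r2<-Mul1  regs: r0:6,r1:Add1,r2:Mul1,r3:4
  c3: CDB Add1=7; issue SUB r0<-Add1  regs: r0:Add1,r1:7,r2:Mul1,r3:4
  c4: issue MUL r3<-Mul2  regs: r0:Add1,r1:7,r2:Mul1,r3:Mul2
  c5: stall  regs: r0:Add1,r1:7,r2:Mul1,r3:Mul2
  c6: stall  regs: r0:Add1,r1:7,r2:Mul1,r3:Mul2
  c7: stall  regs: r0:Add1,r1:7,r2:Mul1,r3:Mul2
  c8: CDB Mul1=42; issue MUL r2<-Mul1  regs: r0:Add1,r1:7,r2:Mul1,r3:Mul2
  c9: stall  regs: r0:Add1,r1:7,r2:Mul1,r3:Mul2
  c10: CDB Add1=-35; stall  regs: r0:-35,r1:7,r2:Mul1,r3:Mul2
  c11: stall  regs: r0:-35,r1:7,r2:Mul1,r3:Mul2
  c12: stall  regs: r0:-35,r1:7,r2:Mul1,r3:Mul2

STATUS = VALUE -35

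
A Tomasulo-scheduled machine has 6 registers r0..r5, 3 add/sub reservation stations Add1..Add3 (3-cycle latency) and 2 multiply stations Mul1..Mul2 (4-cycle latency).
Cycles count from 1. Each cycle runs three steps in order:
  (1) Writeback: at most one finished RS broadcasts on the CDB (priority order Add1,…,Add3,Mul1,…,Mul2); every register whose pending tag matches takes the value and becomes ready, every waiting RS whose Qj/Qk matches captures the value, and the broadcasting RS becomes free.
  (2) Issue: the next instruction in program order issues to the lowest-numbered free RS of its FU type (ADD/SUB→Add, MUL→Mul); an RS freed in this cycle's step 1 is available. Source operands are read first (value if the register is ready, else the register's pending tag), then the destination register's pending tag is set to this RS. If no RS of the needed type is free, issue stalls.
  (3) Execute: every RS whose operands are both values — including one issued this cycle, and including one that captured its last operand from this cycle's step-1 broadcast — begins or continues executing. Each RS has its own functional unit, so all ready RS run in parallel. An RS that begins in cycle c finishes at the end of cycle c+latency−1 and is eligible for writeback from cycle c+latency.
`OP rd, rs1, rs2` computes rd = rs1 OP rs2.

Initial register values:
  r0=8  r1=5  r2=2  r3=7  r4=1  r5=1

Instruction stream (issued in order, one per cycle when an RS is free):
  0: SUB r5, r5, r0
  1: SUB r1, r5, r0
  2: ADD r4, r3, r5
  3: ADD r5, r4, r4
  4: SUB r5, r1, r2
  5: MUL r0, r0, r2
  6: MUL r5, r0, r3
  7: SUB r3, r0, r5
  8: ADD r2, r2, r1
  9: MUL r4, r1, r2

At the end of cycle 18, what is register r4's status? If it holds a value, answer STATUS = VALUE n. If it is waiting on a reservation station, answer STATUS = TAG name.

STATUS = VALUE 195

  c1: issue SUB r5<-Add1  regs: r0:8,r1:5,r2:2,r3:7,r4:1,r5:Add1
  c2: issue SUB r1<-Add2  regs: r0:8,r1:Add2,r2:2,r3:7,r4:1,r5:Add1
  c3: issue ADD r4<-Add3  regs: r0:8,r1:Add2,r2:2,r3:7,r4:Add3,r5:Add1
  c4: CDB Add1=-7; issue ADD r5<-Add1  regs: r0:8,r1:Add2,r2:2,r3:7,r4:Add3,r5:Add1
  c5: stall  regs: r0:8,r1:Add2,r2:2,r3:7,r4:Add3,r5:Add1
  c6: stall  regs: r0:8,r1:Add2,r2:2,r3:7,r4:Add3,r5:Add1
  c7: CDB Add2=-15; issue SUB r5<-Add2  regs: r0:8,r1:-15,r2:2,r3:7,r4:Add3,r5:Add2
  c8: CDB Add3=0; issue MUL r0<-Mul1  regs: r0:Mul1,r1:-15,r2:2,r3:7,r4:0,r5:Add2
  c9: issue MUL r5<-Mul2  regs: r0:Mul1,r1:-15,r2:2,r3:7,r4:0,r5:Mul2
  c10: CDB Add2=-17; issue SUB r3<-Add2  regs: r0:Mul1,r1:-15,r2:2,r3:Add2,r4:0,r5:Mul2
  c11: CDB Add1=0; issue ADD r2<-Add1  regs: r0:Mul1,r1:-15,r2:Add1,r3:Add2,r4:0,r5:Mul2
  c12: CDB Mul1=16; issue MUL r4<-Mul1  regs: r0:16,r1:-15,r2:Add1,r3:Add2,r4:Mul1,r5:Mul2
  c13: -  regs: r0:16,r1:-15,r2:Add1,r3:Add2,r4:Mul1,r5:Mul2
  c14: CDB Add1=-13  regs: r0:16,r1:-15,r2:-13,r3:Add2,r4:Mul1,r5:Mul2
  c15: -  regs: r0:16,r1:-15,r2:-13,r3:Add2,r4:Mul1,r5:Mul2
  c16: CDB Mul2=112  regs: r0:16,r1:-15,r2:-13,r3:Add2,r4:Mul1,r5:112
  c17: -  regs: r0:16,r1:-15,r2:-13,r3:Add2,r4:Mul1,r5:112
  c18: CDB Mul1=195  regs: r0:16,r1:-15,r2:-13,r3:Add2,r4:195,r5:112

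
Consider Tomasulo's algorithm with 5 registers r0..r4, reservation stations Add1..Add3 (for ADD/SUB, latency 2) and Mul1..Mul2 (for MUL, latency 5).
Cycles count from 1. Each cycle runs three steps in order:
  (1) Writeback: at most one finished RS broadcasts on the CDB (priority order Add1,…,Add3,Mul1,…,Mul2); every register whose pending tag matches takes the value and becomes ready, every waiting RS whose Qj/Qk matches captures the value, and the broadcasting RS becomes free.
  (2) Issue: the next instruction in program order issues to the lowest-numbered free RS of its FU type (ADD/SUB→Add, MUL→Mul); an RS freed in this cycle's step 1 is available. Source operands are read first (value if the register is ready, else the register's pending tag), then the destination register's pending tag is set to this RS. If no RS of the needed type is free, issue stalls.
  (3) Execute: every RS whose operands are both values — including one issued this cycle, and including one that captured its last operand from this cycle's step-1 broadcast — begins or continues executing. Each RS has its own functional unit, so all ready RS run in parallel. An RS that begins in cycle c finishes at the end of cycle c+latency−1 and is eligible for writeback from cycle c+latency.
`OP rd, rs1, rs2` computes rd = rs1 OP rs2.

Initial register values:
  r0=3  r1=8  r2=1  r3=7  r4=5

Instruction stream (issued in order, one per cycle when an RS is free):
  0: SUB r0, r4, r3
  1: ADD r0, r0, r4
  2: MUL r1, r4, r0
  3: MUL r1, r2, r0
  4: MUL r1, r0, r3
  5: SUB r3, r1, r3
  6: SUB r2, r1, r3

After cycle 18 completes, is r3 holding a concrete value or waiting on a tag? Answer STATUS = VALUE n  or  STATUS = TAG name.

c1: issue SUB r0<-Add1 | r0:Add1,r1:8,r2:1,r3:7,r4:5
c2: issue ADD r0<-Add2 | r0:Add2,r1:8,r2:1,r3:7,r4:5
c3: CDB Add1=-2; issue MUL r1<-Mul1 | r0:Add2,r1:Mul1,r2:1,r3:7,r4:5
c4: issue MUL r1<-Mul2 | r0:Add2,r1:Mul2,r2:1,r3:7,r4:5
c5: CDB Add2=3; stall | r0:3,r1:Mul2,r2:1,r3:7,r4:5
c6: stall | r0:3,r1:Mul2,r2:1,r3:7,r4:5
c7: stall | r0:3,r1:Mul2,r2:1,r3:7,r4:5
c8: stall | r0:3,r1:Mul2,r2:1,r3:7,r4:5
c9: stall | r0:3,r1:Mul2,r2:1,r3:7,r4:5
c10: CDB Mul1=15; issue MUL r1<-Mul1 | r0:3,r1:Mul1,r2:1,r3:7,r4:5
c11: CDB Mul2=3; issue SUB r3<-Add1 | r0:3,r1:Mul1,r2:1,r3:Add1,r4:5
c12: issue SUB r2<-Add2 | r0:3,r1:Mul1,r2:Add2,r3:Add1,r4:5
c13: - | r0:3,r1:Mul1,r2:Add2,r3:Add1,r4:5
c14: - | r0:3,r1:Mul1,r2:Add2,r3:Add1,r4:5
c15: CDB Mul1=21 | r0:3,r1:21,r2:Add2,r3:Add1,r4:5
c16: - | r0:3,r1:21,r2:Add2,r3:Add1,r4:5
c17: CDB Add1=14 | r0:3,r1:21,r2:Add2,r3:14,r4:5
c18: - | r0:3,r1:21,r2:Add2,r3:14,r4:5

STATUS = VALUE 14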